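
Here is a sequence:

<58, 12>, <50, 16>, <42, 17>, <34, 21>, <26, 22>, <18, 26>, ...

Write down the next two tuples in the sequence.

<10, 27>, <2, 31>

First value — −8 each step: 58, 50, 42, 34, 26, 18 → 10 → 2.
For the second value, alternating steps +4, +1, +4, +1, …: 12, 16, 17, 21, 22, 26 → 27 → 31.
So the next two tuples are <10, 27> and <2, 31>.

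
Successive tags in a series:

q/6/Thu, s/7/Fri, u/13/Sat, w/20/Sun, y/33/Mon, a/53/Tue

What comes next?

Letter: letters move forward 2 places in the alphabet, wrapping Z→A; q, s, u, w, y, a → c.
Second component goes 6, 7, 13, 20, 33, 53 → 86 (each term is the sum of the two before it).
Day: Thu, Fri, Sat, Sun, Mon, Tue → Wed (runs through the weekdays Mon→Sun).
So the next tag is c/86/Wed.

c/86/Wed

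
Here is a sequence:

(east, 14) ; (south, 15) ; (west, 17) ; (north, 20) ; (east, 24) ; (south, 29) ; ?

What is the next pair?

(west, 35)

Direction: repeats east → south → west → north, so east, south, west, north, east, south → west.
For the second value, differences are 1, 2, 3, … (increasing by 1 each time): 14, 15, 17, 20, 24, 29 → 35.
So the next pair is (west, 35).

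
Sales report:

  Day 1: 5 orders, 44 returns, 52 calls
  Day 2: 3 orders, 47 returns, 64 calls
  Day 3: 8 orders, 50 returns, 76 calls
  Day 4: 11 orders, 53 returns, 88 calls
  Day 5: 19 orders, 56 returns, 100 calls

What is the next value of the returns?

59

Returns goes 44, 47, 50, 53, 56 → 59 (+3 each step).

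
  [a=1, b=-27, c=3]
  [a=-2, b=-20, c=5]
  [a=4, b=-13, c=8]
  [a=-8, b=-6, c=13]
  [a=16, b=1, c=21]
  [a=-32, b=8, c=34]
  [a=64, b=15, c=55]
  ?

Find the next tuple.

[a=-128, b=22, c=89]

For the a, ×(-2) each step: 1, -2, 4, -8, 16, -32, 64 → -128.
B: +7 each step; -27, -20, -13, -6, 1, 8, 15 → 22.
For the c, each term is the sum of the two before it: 3, 5, 8, 13, 21, 34, 55 → 89.
Combining the parts gives [a=-128, b=22, c=89].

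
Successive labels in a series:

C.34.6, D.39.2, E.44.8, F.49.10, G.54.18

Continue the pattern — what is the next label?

Letter goes C, D, E, F, G → H (letters move forward 1 place in the alphabet).
For the second component, +5 each step: 34, 39, 44, 49, 54 → 59.
Third component goes 6, 2, 8, 10, 18 → 28 (each term is the sum of the two before it).
Putting it together: H.59.28.

H.59.28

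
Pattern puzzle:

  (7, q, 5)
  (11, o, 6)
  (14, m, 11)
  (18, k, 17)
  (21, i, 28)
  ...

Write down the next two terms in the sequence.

(25, g, 45), (28, e, 73)

First value: 7, 11, 14, 18, 21 → 25 → 28 (alternating steps +4, +3, +4, +3, …).
Letter — letters move back 2 places in the alphabet: q, o, m, k, i → g → e.
Third value goes 5, 6, 11, 17, 28 → 45 → 73 (each term is the sum of the two before it).
Putting the parts together: (25, g, 45) and then (28, e, 73).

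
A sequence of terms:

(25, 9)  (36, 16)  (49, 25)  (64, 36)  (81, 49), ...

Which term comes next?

(100, 64)

First entry — perfect squares: 5², 6², 7², …: 25, 36, 49, 64, 81 → 100.
Second entry — perfect squares: 3², 4², 5², …: 9, 16, 25, 36, 49 → 64.
Putting it together: (100, 64).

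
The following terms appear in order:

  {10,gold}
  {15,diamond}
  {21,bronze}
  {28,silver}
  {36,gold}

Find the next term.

For the first entry, differences are 5, 6, 7, … (increasing by 1 each time): 10, 15, 21, 28, 36 → 45.
Rank goes gold, diamond, bronze, silver, gold → diamond (repeats gold → diamond → bronze → silver).
Combining the parts gives {45,diamond}.

{45,diamond}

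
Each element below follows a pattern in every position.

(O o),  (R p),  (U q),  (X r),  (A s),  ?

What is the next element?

First letter: letters move forward 3 places in the alphabet, wrapping Z→A; O, R, U, X, A → D.
Second letter: letters move forward 1 place in the alphabet, so o, p, q, r, s → t.
So the next element is (D t).

(D t)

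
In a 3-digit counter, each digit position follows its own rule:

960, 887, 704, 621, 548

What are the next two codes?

For the first digit, −1 each step, mod 10: 9, 8, 7, 6, 5 → 4 → 3.
Second digit goes 6, 8, 0, 2, 4 → 6 → 8 (+2 each step, mod 10).
For the third digit, −3 each step, mod 10: 0, 7, 4, 1, 8 → 5 → 2.
Putting the parts together: 465 and then 382.

465, 382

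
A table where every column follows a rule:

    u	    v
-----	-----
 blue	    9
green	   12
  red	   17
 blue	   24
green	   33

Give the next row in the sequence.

red  44

Column u — repeats blue → green → red: blue, green, red, blue, green → red.
Column v: 9, 12, 17, 24, 33 → 44 (differences are 3, 5, 7, … (increasing by 2 each time)).
So the next row is red  44.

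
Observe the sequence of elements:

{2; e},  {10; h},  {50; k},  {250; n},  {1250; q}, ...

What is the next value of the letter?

Letter goes e, h, k, n, q → t (letters move forward 3 places in the alphabet).

t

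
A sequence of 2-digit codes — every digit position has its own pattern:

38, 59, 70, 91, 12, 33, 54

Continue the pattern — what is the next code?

First digit goes 3, 5, 7, 9, 1, 3, 5 → 7 (+2 each step, mod 10).
Second digit: 8, 9, 0, 1, 2, 3, 4 → 5 (+1 each step, mod 10).
So the next code is 75.

75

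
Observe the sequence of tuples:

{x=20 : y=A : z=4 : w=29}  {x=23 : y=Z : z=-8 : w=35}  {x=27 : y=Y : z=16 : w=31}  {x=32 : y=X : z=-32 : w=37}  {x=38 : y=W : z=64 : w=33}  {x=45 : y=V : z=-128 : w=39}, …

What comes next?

{x=53 : y=U : z=256 : w=35}

X: 20, 23, 27, 32, 38, 45 → 53 (differences are 3, 4, 5, … (increasing by 1 each time)).
Y — letters move back 1 place in the alphabet, wrapping A→Z: A, Z, Y, X, W, V → U.
Z — ×(-2) each step: 4, -8, 16, -32, 64, -128 → 256.
W goes 29, 35, 31, 37, 33, 39 → 35 (alternating steps +6, −4, +6, −4, …).
Putting it together: {x=53 : y=U : z=256 : w=35}.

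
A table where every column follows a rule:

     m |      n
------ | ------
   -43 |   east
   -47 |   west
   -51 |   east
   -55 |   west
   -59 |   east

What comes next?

Column m — −4 each step: -43, -47, -51, -55, -59 → -63.
Column n: alternates east ↔ west; east, west, east, west, east → west.
Putting it together: -63  west.

-63  west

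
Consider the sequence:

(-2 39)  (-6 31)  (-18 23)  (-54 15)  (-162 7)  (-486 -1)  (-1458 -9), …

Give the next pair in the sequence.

(-4374 -17)

First slot: -2, -6, -18, -54, -162, -486, -1458 → -4374 (×3 each step).
For the second slot, −8 each step: 39, 31, 23, 15, 7, -1, -9 → -17.
Putting it together: (-4374 -17).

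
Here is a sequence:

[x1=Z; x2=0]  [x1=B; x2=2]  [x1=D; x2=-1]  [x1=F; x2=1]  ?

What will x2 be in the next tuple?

X2: alternating steps +2, −3, +2, −3, …; 0, 2, -1, 1 → -2.

-2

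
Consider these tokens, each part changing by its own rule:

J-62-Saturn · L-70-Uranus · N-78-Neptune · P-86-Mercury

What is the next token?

R-94-Venus

Letter: letters move forward 2 places in the alphabet, so J, L, N, P → R.
Second component: +8 each step; 62, 70, 78, 86 → 94.
Planet: Saturn, Uranus, Neptune, Mercury → Venus (runs through the planets Mercury→Neptune).
So the next token is R-94-Venus.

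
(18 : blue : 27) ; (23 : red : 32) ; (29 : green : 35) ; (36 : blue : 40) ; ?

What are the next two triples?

First value goes 18, 23, 29, 36 → 44 → 53 (differences are 5, 6, 7, … (increasing by 1 each time)).
Colour: repeats blue → red → green, so blue, red, green, blue → red → green.
Third value: 27, 32, 35, 40 → 43 → 48 (alternating steps +5, +3, +5, +3, …).
Putting the parts together: (44 : red : 43) and then (53 : green : 48).

(44 : red : 43), (53 : green : 48)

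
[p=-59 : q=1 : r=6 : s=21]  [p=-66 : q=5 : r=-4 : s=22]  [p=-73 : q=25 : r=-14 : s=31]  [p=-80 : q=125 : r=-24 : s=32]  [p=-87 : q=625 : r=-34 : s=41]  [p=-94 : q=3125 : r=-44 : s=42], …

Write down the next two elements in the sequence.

For the p, −7 each step: -59, -66, -73, -80, -87, -94 → -101 → -108.
For the q, ×5 each step: 1, 5, 25, 125, 625, 3125 → 15625 → 78125.
R goes 6, -4, -14, -24, -34, -44 → -54 → -64 (−10 each step).
S: alternating steps +1, +9, +1, +9, …; 21, 22, 31, 32, 41, 42 → 51 → 52.
Putting the parts together: [p=-101 : q=15625 : r=-54 : s=51] and then [p=-108 : q=78125 : r=-64 : s=52].

[p=-101 : q=15625 : r=-54 : s=51], [p=-108 : q=78125 : r=-64 : s=52]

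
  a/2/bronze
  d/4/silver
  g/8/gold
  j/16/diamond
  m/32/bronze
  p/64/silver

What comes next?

s/128/gold

Letter: letters move forward 3 places in the alphabet, so a, d, g, j, m, p → s.
Second component: ×2 each step, so 2, 4, 8, 16, 32, 64 → 128.
Rank: repeats bronze → silver → gold → diamond, so bronze, silver, gold, diamond, bronze, silver → gold.
So the next token is s/128/gold.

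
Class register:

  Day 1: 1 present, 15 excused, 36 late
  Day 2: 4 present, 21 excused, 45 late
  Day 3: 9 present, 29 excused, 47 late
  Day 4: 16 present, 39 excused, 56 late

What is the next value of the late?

Present: 1, 4, 9, 16 → 25 (perfect squares: 1², 2², 3², …).
Excused: differences are 6, 8, 10, … (increasing by 2 each time); 15, 21, 29, 39 → 51.
Late: alternating steps +9, +2, +9, +2, …; 36, 45, 47, 56 → 58.

58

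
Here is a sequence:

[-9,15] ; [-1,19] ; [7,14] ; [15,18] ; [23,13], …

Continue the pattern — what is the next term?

First value: +8 each step, so -9, -1, 7, 15, 23 → 31.
Second value — alternating steps +4, −5, +4, −5, …: 15, 19, 14, 18, 13 → 17.
Combining the parts gives [31,17].

[31,17]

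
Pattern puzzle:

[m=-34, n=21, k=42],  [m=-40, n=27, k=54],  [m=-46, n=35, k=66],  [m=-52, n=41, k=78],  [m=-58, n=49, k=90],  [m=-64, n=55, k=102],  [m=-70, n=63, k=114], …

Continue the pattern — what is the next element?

[m=-76, n=69, k=126]

M: -34, -40, -46, -52, -58, -64, -70 → -76 (−6 each step).
N: alternating steps +6, +8, +6, +8, …; 21, 27, 35, 41, 49, 55, 63 → 69.
For the k, +12 each step: 42, 54, 66, 78, 90, 102, 114 → 126.
So the next element is [m=-76, n=69, k=126].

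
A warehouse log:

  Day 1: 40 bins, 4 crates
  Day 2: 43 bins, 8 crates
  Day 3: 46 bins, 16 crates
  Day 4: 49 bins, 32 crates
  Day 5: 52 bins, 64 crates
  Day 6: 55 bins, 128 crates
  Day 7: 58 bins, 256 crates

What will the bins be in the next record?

61

Bins: 40, 43, 46, 49, 52, 55, 58 → 61 (+3 each step).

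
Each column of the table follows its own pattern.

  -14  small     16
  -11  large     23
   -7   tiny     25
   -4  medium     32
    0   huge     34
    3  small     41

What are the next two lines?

First component: -14, -11, -7, -4, 0, 3 → 7 → 10 (alternating steps +3, +4, +3, +4, …).
Size: repeats small → large → tiny → medium → huge; small, large, tiny, medium, huge, small → large → tiny.
Third component goes 16, 23, 25, 32, 34, 41 → 43 → 50 (alternating steps +7, +2, +7, +2, …).
So the next two lines are 7  large  43 and 10  tiny  50.

7  large  43; 10  tiny  50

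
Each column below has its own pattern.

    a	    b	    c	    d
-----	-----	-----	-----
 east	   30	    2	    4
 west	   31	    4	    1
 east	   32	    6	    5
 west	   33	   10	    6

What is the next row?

east  34  16  11

For the column a, alternates east ↔ west: east, west, east, west → east.
Column b: +1 each step; 30, 31, 32, 33 → 34.
Column c: each term is the sum of the two before it; 2, 4, 6, 10 → 16.
Column d goes 4, 1, 5, 6 → 11 (each term is the sum of the two before it).
Putting it together: east  34  16  11.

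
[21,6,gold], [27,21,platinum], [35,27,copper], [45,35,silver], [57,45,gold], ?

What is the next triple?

First component goes 21, 27, 35, 45, 57 → 71 (differences are 6, 8, 10, … (increasing by 2 each time)).
Second component goes 6, 21, 27, 35, 45 → 57 (always the previous value of the first component).
Metal goes gold, platinum, copper, silver, gold → platinum (repeats gold → platinum → copper → silver).
So the next triple is [71,57,platinum].

[71,57,platinum]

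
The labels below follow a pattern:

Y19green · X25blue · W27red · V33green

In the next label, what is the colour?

Letter — letters move back 1 place in the alphabet: Y, X, W, V → U.
Second component: alternating steps +6, +2, +6, +2, …; 19, 25, 27, 33 → 35.
For the colour, repeats green → blue → red: green, blue, red, green → blue.

blue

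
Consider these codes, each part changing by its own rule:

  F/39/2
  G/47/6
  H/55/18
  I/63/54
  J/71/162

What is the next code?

Letter: F, G, H, I, J → K (letters move forward 1 place in the alphabet).
For the second component, +8 each step: 39, 47, 55, 63, 71 → 79.
Third component — ×3 each step: 2, 6, 18, 54, 162 → 486.
So the next code is K/79/486.

K/79/486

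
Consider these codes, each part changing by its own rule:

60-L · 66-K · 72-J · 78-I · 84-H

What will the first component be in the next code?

For the first component, +6 each step: 60, 66, 72, 78, 84 → 90.

90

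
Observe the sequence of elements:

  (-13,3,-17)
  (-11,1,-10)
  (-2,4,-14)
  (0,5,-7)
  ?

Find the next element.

First slot: alternating steps +2, +9, +2, +9, …, so -13, -11, -2, 0 → 9.
Second slot: each term is the sum of the two before it; 3, 1, 4, 5 → 9.
Third slot: -17, -10, -14, -7 → -11 (alternating steps +7, −4, +7, −4, …).
So the next element is (9,9,-11).

(9,9,-11)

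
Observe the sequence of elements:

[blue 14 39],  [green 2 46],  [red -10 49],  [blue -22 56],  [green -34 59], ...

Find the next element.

Colour: blue, green, red, blue, green → red (repeats blue → green → red).
Second part: 14, 2, -10, -22, -34 → -46 (−12 each step).
Third part — alternating steps +7, +3, +7, +3, …: 39, 46, 49, 56, 59 → 66.
So the next element is [red -46 66].

[red -46 66]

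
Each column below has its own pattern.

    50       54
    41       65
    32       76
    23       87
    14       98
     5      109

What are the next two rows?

-4  120; -13  131

First component: −9 each step; 50, 41, 32, 23, 14, 5 → -4 → -13.
Second component: +11 each step, so 54, 65, 76, 87, 98, 109 → 120 → 131.
So the next two rows are -4  120 and -13  131.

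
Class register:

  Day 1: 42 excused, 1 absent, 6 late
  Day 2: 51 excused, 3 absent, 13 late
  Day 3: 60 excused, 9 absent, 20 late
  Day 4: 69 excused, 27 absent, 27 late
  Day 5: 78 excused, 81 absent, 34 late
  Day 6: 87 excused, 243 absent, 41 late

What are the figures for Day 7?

For the excused, +9 each step: 42, 51, 60, 69, 78, 87 → 96.
Absent: ×3 each step, so 1, 3, 9, 27, 81, 243 → 729.
Late goes 6, 13, 20, 27, 34, 41 → 48 (+7 each step).
So the next row is 96 excused, 729 absent, 48 late.

96 excused, 729 absent, 48 late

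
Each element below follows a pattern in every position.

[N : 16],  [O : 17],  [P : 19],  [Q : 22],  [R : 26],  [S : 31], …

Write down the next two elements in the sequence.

Letter — letters move forward 1 place in the alphabet: N, O, P, Q, R, S → T → U.
Second coordinate: differences are 1, 2, 3, … (increasing by 1 each time), so 16, 17, 19, 22, 26, 31 → 37 → 44.
Putting the parts together: [T : 37] and then [U : 44].

[T : 37], [U : 44]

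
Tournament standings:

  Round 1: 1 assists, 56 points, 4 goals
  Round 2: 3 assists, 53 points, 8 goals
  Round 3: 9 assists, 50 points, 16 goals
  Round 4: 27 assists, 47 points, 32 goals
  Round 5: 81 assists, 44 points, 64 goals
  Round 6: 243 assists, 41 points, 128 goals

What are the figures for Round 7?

729 assists, 38 points, 256 goals

Assists goes 1, 3, 9, 27, 81, 243 → 729 (×3 each step).
Points goes 56, 53, 50, 47, 44, 41 → 38 (−3 each step).
Goals — ×2 each step: 4, 8, 16, 32, 64, 128 → 256.
Putting it together: 729 assists, 38 points, 256 goals.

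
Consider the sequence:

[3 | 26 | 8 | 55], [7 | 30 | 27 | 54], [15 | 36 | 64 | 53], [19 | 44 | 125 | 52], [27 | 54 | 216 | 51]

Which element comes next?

[31 | 66 | 343 | 50]

First entry: 3, 7, 15, 19, 27 → 31 (alternating steps +4, +8, +4, +8, …).
Second entry: differences are 4, 6, 8, … (increasing by 2 each time), so 26, 30, 36, 44, 54 → 66.
Third entry — perfect cubes: 2³, 3³, 4³, …: 8, 27, 64, 125, 216 → 343.
Fourth entry: −1 each step; 55, 54, 53, 52, 51 → 50.
Combining the parts gives [31 | 66 | 343 | 50].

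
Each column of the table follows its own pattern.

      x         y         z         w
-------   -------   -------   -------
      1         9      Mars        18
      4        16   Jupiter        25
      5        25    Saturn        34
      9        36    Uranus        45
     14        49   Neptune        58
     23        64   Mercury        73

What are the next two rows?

37  81  Venus  90; 60  100  Earth  109

Column x: each term is the sum of the two before it; 1, 4, 5, 9, 14, 23 → 37 → 60.
Column y — perfect squares: 3², 4², 5², …: 9, 16, 25, 36, 49, 64 → 81 → 100.
Column z: runs through the planets Mercury→Neptune, so Mars, Jupiter, Saturn, Uranus, Neptune, Mercury → Venus → Earth.
Column w — always 9 more than the column y: 18, 25, 34, 45, 58, 73 → 90 → 109.
So the next two rows are 37  81  Venus  90 and 60  100  Earth  109.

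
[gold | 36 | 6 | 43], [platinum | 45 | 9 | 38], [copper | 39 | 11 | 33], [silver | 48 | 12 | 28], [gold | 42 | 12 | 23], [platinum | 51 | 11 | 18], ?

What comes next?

For the metal, repeats gold → platinum → copper → silver: gold, platinum, copper, silver, gold, platinum → copper.
Second value goes 36, 45, 39, 48, 42, 51 → 45 (alternating steps +9, −6, +9, −6, …).
Third value goes 6, 9, 11, 12, 12, 11 → 9 (differences are 3, 2, 1, … (decreasing by 1 each time)).
Fourth value: −5 each step; 43, 38, 33, 28, 23, 18 → 13.
Putting it together: [copper | 45 | 9 | 13].

[copper | 45 | 9 | 13]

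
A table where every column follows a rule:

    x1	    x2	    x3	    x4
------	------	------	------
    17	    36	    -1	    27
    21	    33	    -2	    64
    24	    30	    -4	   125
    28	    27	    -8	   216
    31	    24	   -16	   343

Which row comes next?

35  21  -32  512

Column x1 goes 17, 21, 24, 28, 31 → 35 (alternating steps +4, +3, +4, +3, …).
For the column x2, −3 each step: 36, 33, 30, 27, 24 → 21.
Column x3 — ×2 each step: -1, -2, -4, -8, -16 → -32.
Column x4 goes 27, 64, 125, 216, 343 → 512 (perfect cubes: 3³, 4³, 5³, …).
Putting it together: 35  21  -32  512.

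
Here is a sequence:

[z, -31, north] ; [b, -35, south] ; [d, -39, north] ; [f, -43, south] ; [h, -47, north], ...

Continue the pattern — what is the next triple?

Letter: z, b, d, f, h → j (letters move forward 2 places in the alphabet, wrapping Z→A).
Second coordinate: −4 each step, so -31, -35, -39, -43, -47 → -51.
Direction — alternates north ↔ south: north, south, north, south, north → south.
Combining the parts gives [j, -51, south].

[j, -51, south]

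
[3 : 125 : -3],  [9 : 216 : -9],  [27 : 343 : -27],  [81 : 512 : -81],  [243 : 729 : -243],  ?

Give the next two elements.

[729 : 1000 : -729], [2187 : 1331 : -2187]

First value — ×3 each step: 3, 9, 27, 81, 243 → 729 → 2187.
Second value: perfect cubes: 5³, 6³, 7³, …; 125, 216, 343, 512, 729 → 1000 → 1331.
Third value goes -3, -9, -27, -81, -243 → -729 → -2187 (×3 each step).
Putting the parts together: [729 : 1000 : -729] and then [2187 : 1331 : -2187].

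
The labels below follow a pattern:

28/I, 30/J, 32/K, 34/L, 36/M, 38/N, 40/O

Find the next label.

42/P

For the first component, +2 each step: 28, 30, 32, 34, 36, 38, 40 → 42.
Letter — letters move forward 1 place in the alphabet: I, J, K, L, M, N, O → P.
So the next label is 42/P.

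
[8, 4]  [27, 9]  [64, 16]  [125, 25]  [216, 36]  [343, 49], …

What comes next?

First entry: 8, 27, 64, 125, 216, 343 → 512 (perfect cubes: 2³, 3³, 4³, …).
Second entry: 4, 9, 16, 25, 36, 49 → 64 (perfect squares: 2², 3², 4², …).
Combining the parts gives [512, 64].

[512, 64]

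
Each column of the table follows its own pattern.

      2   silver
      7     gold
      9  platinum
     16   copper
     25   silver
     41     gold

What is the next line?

66  platinum

First component: 2, 7, 9, 16, 25, 41 → 66 (each term is the sum of the two before it).
Metal — repeats silver → gold → platinum → copper: silver, gold, platinum, copper, silver, gold → platinum.
So the next line is 66  platinum.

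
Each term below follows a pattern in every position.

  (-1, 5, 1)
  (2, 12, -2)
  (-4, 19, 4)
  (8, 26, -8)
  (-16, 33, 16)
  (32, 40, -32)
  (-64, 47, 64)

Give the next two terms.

First coordinate: -1, 2, -4, 8, -16, 32, -64 → 128 → -256 (×(-2) each step).
Second coordinate — +7 each step: 5, 12, 19, 26, 33, 40, 47 → 54 → 61.
Third coordinate goes 1, -2, 4, -8, 16, -32, 64 → -128 → 256 (always the negative of the first coordinate).
So the next two terms are (128, 54, -128) and (-256, 61, 256).

(128, 54, -128), (-256, 61, 256)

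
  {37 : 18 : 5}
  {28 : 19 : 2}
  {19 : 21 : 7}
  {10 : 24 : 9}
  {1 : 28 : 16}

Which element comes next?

First component: −9 each step, so 37, 28, 19, 10, 1 → -8.
For the second component, differences are 1, 2, 3, … (increasing by 1 each time): 18, 19, 21, 24, 28 → 33.
Third component — each term is the sum of the two before it: 5, 2, 7, 9, 16 → 25.
Combining the parts gives {-8 : 33 : 25}.

{-8 : 33 : 25}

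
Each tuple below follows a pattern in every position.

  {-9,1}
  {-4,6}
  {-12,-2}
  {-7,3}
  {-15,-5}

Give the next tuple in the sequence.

First component goes -9, -4, -12, -7, -15 → -10 (alternating steps +5, −8, +5, −8, …).
Second component: always 10 more than the first component, so 1, 6, -2, 3, -5 → 0.
Combining the parts gives {-10,0}.

{-10,0}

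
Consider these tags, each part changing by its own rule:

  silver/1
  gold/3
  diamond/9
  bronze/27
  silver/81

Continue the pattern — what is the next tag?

gold/243

Rank goes silver, gold, diamond, bronze, silver → gold (repeats silver → gold → diamond → bronze).
Second component goes 1, 3, 9, 27, 81 → 243 (×3 each step).
Combining the parts gives gold/243.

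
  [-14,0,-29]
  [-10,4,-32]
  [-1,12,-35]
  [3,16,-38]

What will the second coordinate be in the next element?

For the second coordinate, alternating steps +4, +8, +4, +8, …: 0, 4, 12, 16 → 24.

24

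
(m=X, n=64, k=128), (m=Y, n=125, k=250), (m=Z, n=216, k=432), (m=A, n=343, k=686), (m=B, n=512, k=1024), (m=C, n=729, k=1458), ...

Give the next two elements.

(m=D, n=1000, k=2000), (m=E, n=1331, k=2662)

M: letters move forward 1 place in the alphabet, wrapping Z→A; X, Y, Z, A, B, C → D → E.
For the n, perfect cubes: 4³, 5³, 6³, …: 64, 125, 216, 343, 512, 729 → 1000 → 1331.
K: always 2 × the n, so 128, 250, 432, 686, 1024, 1458 → 2000 → 2662.
So the next two elements are (m=D, n=1000, k=2000) and (m=E, n=1331, k=2662).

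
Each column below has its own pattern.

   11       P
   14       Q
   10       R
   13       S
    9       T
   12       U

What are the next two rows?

First component: 11, 14, 10, 13, 9, 12 → 8 → 11 (alternating steps +3, −4, +3, −4, …).
Letter: letters move forward 1 place in the alphabet; P, Q, R, S, T, U → V → W.
Putting the parts together: 8  V and then 11  W.

8  V; 11  W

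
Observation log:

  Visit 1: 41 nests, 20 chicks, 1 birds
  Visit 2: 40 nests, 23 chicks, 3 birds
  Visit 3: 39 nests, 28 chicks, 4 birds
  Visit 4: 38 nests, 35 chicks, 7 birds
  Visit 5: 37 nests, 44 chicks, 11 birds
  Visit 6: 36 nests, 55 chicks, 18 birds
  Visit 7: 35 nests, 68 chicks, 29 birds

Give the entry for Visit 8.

Nests goes 41, 40, 39, 38, 37, 36, 35 → 34 (−1 each step).
Chicks: 20, 23, 28, 35, 44, 55, 68 → 83 (differences are 3, 5, 7, … (increasing by 2 each time)).
Birds: 1, 3, 4, 7, 11, 18, 29 → 47 (each term is the sum of the two before it).
Putting it together: 34 nests, 83 chicks, 47 birds.

34 nests, 83 chicks, 47 birds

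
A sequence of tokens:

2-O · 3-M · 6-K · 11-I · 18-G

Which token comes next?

First component goes 2, 3, 6, 11, 18 → 27 (differences are 1, 3, 5, … (increasing by 2 each time)).
For the letter, letters move back 2 places in the alphabet: O, M, K, I, G → E.
Combining the parts gives 27-E.

27-E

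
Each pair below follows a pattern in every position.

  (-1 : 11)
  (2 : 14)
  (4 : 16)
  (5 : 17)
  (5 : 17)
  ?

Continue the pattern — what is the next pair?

(4 : 16)

First coordinate — differences are 3, 2, 1, … (decreasing by 1 each time): -1, 2, 4, 5, 5 → 4.
Second coordinate — differences are 3, 2, 1, … (decreasing by 1 each time): 11, 14, 16, 17, 17 → 16.
So the next pair is (4 : 16).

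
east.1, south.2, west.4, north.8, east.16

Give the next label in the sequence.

south.32

Direction: repeats east → south → west → north; east, south, west, north, east → south.
Second component: ×2 each step, so 1, 2, 4, 8, 16 → 32.
Combining the parts gives south.32.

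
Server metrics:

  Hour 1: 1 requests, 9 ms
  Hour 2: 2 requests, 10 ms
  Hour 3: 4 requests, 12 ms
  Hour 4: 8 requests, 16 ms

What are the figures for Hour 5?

16 requests, 24 ms

For the requests, ×2 each step: 1, 2, 4, 8 → 16.
Ms: always 8 more than the requests; 9, 10, 12, 16 → 24.
Putting it together: 16 requests, 24 ms.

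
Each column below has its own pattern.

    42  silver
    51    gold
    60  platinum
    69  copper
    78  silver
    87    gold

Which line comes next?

96  platinum

First component: 42, 51, 60, 69, 78, 87 → 96 (+9 each step).
For the metal, repeats silver → gold → platinum → copper: silver, gold, platinum, copper, silver, gold → platinum.
Putting it together: 96  platinum.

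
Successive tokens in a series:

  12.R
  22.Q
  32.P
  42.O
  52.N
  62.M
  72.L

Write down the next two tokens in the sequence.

First component — +10 each step: 12, 22, 32, 42, 52, 62, 72 → 82 → 92.
Letter: letters move back 1 place in the alphabet, so R, Q, P, O, N, M, L → K → J.
Putting the parts together: 82.K and then 92.J.

82.K, 92.J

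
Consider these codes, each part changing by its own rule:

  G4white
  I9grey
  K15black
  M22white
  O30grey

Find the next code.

Q39black

For the letter, letters move forward 2 places in the alphabet: G, I, K, M, O → Q.
Second component: differences are 5, 6, 7, … (increasing by 1 each time), so 4, 9, 15, 22, 30 → 39.
Shade: repeats white → grey → black; white, grey, black, white, grey → black.
So the next code is Q39black.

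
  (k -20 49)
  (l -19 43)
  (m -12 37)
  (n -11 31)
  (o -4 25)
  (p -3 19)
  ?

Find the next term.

(q 4 13)

Letter: letters move forward 1 place in the alphabet; k, l, m, n, o, p → q.
Second component — alternating steps +1, +7, +1, +7, …: -20, -19, -12, -11, -4, -3 → 4.
Third component — −6 each step: 49, 43, 37, 31, 25, 19 → 13.
Putting it together: (q 4 13).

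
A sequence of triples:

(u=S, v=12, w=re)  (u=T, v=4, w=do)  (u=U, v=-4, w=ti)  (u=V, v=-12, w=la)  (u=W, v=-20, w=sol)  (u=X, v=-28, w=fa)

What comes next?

(u=Y, v=-36, w=mi)

U: letters move forward 1 place in the alphabet; S, T, U, V, W, X → Y.
V — −8 each step: 12, 4, -4, -12, -20, -28 → -36.
W: runs backward through the solfège scale do→ti; re, do, ti, la, sol, fa → mi.
Putting it together: (u=Y, v=-36, w=mi).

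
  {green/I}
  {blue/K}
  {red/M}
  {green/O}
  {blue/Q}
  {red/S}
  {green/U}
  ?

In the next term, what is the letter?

Letter: letters move forward 2 places in the alphabet, so I, K, M, O, Q, S, U → W.

W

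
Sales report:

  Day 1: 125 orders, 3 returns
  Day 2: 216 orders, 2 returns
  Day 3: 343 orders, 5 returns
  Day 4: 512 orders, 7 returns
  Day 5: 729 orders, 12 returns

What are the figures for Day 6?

Orders goes 125, 216, 343, 512, 729 → 1000 (perfect cubes: 5³, 6³, 7³, …).
Returns: each term is the sum of the two before it; 3, 2, 5, 7, 12 → 19.
Putting it together: 1000 orders, 19 returns.

1000 orders, 19 returns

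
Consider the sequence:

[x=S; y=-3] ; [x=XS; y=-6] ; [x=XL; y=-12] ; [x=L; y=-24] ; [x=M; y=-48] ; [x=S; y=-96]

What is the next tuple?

For the x, repeats S → XS → XL → L → M: S, XS, XL, L, M, S → XS.
For the y, ×2 each step: -3, -6, -12, -24, -48, -96 → -192.
Putting it together: [x=XS; y=-192].

[x=XS; y=-192]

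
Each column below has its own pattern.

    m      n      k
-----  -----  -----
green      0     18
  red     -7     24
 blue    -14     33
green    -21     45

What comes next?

For the column m, repeats green → red → blue: green, red, blue, green → red.
Column n: −7 each step, so 0, -7, -14, -21 → -28.
Column k: differences are 6, 9, 12, … (increasing by 3 each time), so 18, 24, 33, 45 → 60.
Combining the parts gives red  -28  60.

red  -28  60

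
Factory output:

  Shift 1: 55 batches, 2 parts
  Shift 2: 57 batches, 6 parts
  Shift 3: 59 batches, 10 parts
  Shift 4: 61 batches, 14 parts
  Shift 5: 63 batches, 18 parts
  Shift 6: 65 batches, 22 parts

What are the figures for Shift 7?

67 batches, 26 parts

Batches: +2 each step; 55, 57, 59, 61, 63, 65 → 67.
For the parts, +4 each step: 2, 6, 10, 14, 18, 22 → 26.
So the next row is 67 batches, 26 parts.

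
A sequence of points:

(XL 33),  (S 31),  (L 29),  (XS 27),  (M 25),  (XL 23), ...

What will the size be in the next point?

Size: repeats XL → S → L → XS → M, so XL, S, L, XS, M, XL → S.
For the second value, −2 each step: 33, 31, 29, 27, 25, 23 → 21.

S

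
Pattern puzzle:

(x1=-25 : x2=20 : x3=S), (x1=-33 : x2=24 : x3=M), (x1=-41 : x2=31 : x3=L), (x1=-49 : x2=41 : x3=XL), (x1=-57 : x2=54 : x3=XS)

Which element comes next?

(x1=-65 : x2=70 : x3=S)

X1: −8 each step, so -25, -33, -41, -49, -57 → -65.
X2: differences are 4, 7, 10, … (increasing by 3 each time); 20, 24, 31, 41, 54 → 70.
X3: runs through clothing sizes XS→XL, so S, M, L, XL, XS → S.
Combining the parts gives (x1=-65 : x2=70 : x3=S).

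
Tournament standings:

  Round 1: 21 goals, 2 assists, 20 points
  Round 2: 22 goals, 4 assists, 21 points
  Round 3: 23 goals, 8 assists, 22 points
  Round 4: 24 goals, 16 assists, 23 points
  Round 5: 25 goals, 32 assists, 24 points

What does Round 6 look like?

26 goals, 64 assists, 25 points

Goals goes 21, 22, 23, 24, 25 → 26 (+1 each step).
Assists — ×2 each step: 2, 4, 8, 16, 32 → 64.
Points: 20, 21, 22, 23, 24 → 25 (+1 each step).
Putting it together: 26 goals, 64 assists, 25 points.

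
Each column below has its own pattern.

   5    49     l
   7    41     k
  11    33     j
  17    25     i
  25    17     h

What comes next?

First component — differences are 2, 4, 6, … (increasing by 2 each time): 5, 7, 11, 17, 25 → 35.
Second component goes 49, 41, 33, 25, 17 → 9 (−8 each step).
Letter — letters move back 1 place in the alphabet: l, k, j, i, h → g.
Combining the parts gives 35  9  g.

35  9  g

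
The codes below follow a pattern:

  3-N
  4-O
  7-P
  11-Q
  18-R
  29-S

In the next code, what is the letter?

T

First component: each term is the sum of the two before it; 3, 4, 7, 11, 18, 29 → 47.
Letter: N, O, P, Q, R, S → T (letters move forward 1 place in the alphabet).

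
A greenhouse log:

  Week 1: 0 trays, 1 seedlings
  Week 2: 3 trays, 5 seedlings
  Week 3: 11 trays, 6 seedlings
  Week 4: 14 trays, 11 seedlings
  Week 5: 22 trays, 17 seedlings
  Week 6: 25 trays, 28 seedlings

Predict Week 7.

For the trays, alternating steps +3, +8, +3, +8, …: 0, 3, 11, 14, 22, 25 → 33.
Seedlings: 1, 5, 6, 11, 17, 28 → 45 (each term is the sum of the two before it).
Putting it together: 33 trays, 45 seedlings.

33 trays, 45 seedlings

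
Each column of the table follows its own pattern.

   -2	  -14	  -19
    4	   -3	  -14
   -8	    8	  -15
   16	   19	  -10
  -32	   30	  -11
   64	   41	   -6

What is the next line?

First component goes -2, 4, -8, 16, -32, 64 → -128 (×(-2) each step).
Second component: +11 each step, so -14, -3, 8, 19, 30, 41 → 52.
Third component — alternating steps +5, −1, +5, −1, …: -19, -14, -15, -10, -11, -6 → -7.
So the next line is -128  52  -7.

-128  52  -7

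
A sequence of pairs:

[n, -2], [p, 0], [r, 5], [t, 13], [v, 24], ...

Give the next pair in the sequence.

[x, 38]

Letter goes n, p, r, t, v → x (letters move forward 2 places in the alphabet).
Second entry goes -2, 0, 5, 13, 24 → 38 (differences are 2, 5, 8, … (increasing by 3 each time)).
Combining the parts gives [x, 38].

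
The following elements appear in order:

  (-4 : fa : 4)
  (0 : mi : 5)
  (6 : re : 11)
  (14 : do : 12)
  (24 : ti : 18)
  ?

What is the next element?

First slot: differences are 4, 6, 8, … (increasing by 2 each time); -4, 0, 6, 14, 24 → 36.
Note: runs backward through the solfège scale do→ti, so fa, mi, re, do, ti → la.
Third slot: alternating steps +1, +6, +1, +6, …; 4, 5, 11, 12, 18 → 19.
So the next element is (36 : la : 19).

(36 : la : 19)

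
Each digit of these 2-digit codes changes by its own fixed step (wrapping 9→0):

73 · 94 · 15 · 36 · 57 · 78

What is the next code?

99

First digit: +2 each step, mod 10, so 7, 9, 1, 3, 5, 7 → 9.
For the second digit, +1 each step, mod 10: 3, 4, 5, 6, 7, 8 → 9.
Combining the parts gives 99.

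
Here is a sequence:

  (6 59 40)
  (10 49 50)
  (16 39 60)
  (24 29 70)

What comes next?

First part — differences are 4, 6, 8, … (increasing by 2 each time): 6, 10, 16, 24 → 34.
Second part — −10 each step: 59, 49, 39, 29 → 19.
Third part: +10 each step; 40, 50, 60, 70 → 80.
Combining the parts gives (34 19 80).

(34 19 80)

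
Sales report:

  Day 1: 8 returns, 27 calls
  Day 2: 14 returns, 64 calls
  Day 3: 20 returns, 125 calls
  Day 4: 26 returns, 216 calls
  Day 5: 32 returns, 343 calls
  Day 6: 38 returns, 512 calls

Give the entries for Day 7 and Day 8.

44 returns, 729 calls; 50 returns, 1000 calls

Returns: +6 each step, so 8, 14, 20, 26, 32, 38 → 44 → 50.
Calls goes 27, 64, 125, 216, 343, 512 → 729 → 1000 (perfect cubes: 3³, 4³, 5³, …).
So the next two records are 44 returns, 729 calls and 50 returns, 1000 calls.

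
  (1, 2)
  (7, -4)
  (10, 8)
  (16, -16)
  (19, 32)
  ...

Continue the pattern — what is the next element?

(25, -64)

For the first slot, alternating steps +6, +3, +6, +3, …: 1, 7, 10, 16, 19 → 25.
Second slot: 2, -4, 8, -16, 32 → -64 (×(-2) each step).
So the next element is (25, -64).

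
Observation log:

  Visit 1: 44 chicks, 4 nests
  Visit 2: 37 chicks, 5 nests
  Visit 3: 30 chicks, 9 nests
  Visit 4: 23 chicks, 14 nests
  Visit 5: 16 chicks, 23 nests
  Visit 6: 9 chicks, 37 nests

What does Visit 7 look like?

2 chicks, 60 nests

Chicks goes 44, 37, 30, 23, 16, 9 → 2 (−7 each step).
Nests: 4, 5, 9, 14, 23, 37 → 60 (each term is the sum of the two before it).
Putting it together: 2 chicks, 60 nests.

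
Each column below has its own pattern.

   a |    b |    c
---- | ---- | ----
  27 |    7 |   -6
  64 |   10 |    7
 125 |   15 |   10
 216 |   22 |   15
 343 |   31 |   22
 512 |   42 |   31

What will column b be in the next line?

For the column a, perfect cubes: 3³, 4³, 5³, …: 27, 64, 125, 216, 343, 512 → 729.
Column b: differences are 3, 5, 7, … (increasing by 2 each time), so 7, 10, 15, 22, 31, 42 → 55.
Column c: -6, 7, 10, 15, 22, 31 → 42 (always the previous value of the column b).

55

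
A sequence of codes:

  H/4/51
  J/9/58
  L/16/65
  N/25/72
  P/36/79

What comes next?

Letter: H, J, L, N, P → R (letters move forward 2 places in the alphabet).
Second component: perfect squares: 2², 3², 4², …, so 4, 9, 16, 25, 36 → 49.
Third component: +7 each step; 51, 58, 65, 72, 79 → 86.
So the next code is R/49/86.

R/49/86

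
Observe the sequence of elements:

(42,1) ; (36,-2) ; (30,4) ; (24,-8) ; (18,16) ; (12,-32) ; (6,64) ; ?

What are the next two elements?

First coordinate: −6 each step, so 42, 36, 30, 24, 18, 12, 6 → 0 → -6.
Second coordinate: 1, -2, 4, -8, 16, -32, 64 → -128 → 256 (×(-2) each step).
So the next two elements are (0,-128) and (-6,256).

(0,-128), (-6,256)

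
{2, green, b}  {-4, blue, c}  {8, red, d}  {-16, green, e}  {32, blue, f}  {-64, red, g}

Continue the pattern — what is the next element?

{128, green, h}

First value: 2, -4, 8, -16, 32, -64 → 128 (×(-2) each step).
Colour goes green, blue, red, green, blue, red → green (repeats green → blue → red).
Letter: b, c, d, e, f, g → h (letters move forward 1 place in the alphabet).
So the next element is {128, green, h}.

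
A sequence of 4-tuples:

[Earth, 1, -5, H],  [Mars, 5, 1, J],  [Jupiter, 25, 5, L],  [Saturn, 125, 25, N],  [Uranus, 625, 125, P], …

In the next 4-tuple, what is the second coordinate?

Planet: runs through the planets Mercury→Neptune; Earth, Mars, Jupiter, Saturn, Uranus → Neptune.
Second coordinate: ×5 each step, so 1, 5, 25, 125, 625 → 3125.
Third coordinate: -5, 1, 5, 25, 125 → 625 (always the previous value of the second coordinate).
Letter goes H, J, L, N, P → R (letters move forward 2 places in the alphabet).

3125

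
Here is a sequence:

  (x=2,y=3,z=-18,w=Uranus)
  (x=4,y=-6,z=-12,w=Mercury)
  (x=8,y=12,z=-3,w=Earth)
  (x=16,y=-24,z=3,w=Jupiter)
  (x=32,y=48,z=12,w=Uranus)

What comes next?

X goes 2, 4, 8, 16, 32 → 64 (×2 each step).
Y — ×(-2) each step: 3, -6, 12, -24, 48 → -96.
Z — alternating steps +6, +9, +6, +9, …: -18, -12, -3, 3, 12 → 18.
W goes Uranus, Mercury, Earth, Jupiter, Uranus → Mercury (repeats Uranus → Mercury → Earth → Jupiter).
Putting it together: (x=64,y=-96,z=18,w=Mercury).

(x=64,y=-96,z=18,w=Mercury)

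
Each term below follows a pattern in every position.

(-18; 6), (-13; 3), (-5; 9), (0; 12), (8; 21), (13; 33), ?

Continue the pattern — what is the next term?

First part: -18, -13, -5, 0, 8, 13 → 21 (alternating steps +5, +8, +5, +8, …).
Second part: 6, 3, 9, 12, 21, 33 → 54 (each term is the sum of the two before it).
So the next term is (21; 54).

(21; 54)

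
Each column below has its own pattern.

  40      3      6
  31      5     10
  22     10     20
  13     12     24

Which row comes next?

First component — −9 each step: 40, 31, 22, 13 → 4.
Second component — alternating steps +2, +5, +2, +5, …: 3, 5, 10, 12 → 17.
Third component: 6, 10, 20, 24 → 34 (always 2 × the second component).
Combining the parts gives 4  17  34.

4  17  34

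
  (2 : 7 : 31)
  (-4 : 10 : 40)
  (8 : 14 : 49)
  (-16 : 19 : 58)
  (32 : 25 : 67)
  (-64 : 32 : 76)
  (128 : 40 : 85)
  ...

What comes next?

(-256 : 49 : 94)

First value: ×(-2) each step; 2, -4, 8, -16, 32, -64, 128 → -256.
Second value: differences are 3, 4, 5, … (increasing by 1 each time); 7, 10, 14, 19, 25, 32, 40 → 49.
Third value — +9 each step: 31, 40, 49, 58, 67, 76, 85 → 94.
Combining the parts gives (-256 : 49 : 94).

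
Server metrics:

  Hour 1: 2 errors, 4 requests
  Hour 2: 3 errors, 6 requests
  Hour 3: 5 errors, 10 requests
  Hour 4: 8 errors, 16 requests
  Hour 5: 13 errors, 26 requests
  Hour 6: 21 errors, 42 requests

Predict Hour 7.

Errors: 2, 3, 5, 8, 13, 21 → 34 (each term is the sum of the two before it).
For the requests, each term is the sum of the two before it: 4, 6, 10, 16, 26, 42 → 68.
Combining the parts gives 34 errors, 68 requests.

34 errors, 68 requests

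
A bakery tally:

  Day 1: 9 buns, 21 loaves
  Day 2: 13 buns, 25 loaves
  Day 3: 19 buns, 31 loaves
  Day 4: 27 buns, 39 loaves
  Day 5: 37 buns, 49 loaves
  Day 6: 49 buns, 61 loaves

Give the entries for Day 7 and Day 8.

63 buns, 75 loaves; 79 buns, 91 loaves

Buns: 9, 13, 19, 27, 37, 49 → 63 → 79 (differences are 4, 6, 8, … (increasing by 2 each time)).
Loaves: always 12 more than the buns, so 21, 25, 31, 39, 49, 61 → 75 → 91.
So the next two rows are 63 buns, 75 loaves and 79 buns, 91 loaves.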